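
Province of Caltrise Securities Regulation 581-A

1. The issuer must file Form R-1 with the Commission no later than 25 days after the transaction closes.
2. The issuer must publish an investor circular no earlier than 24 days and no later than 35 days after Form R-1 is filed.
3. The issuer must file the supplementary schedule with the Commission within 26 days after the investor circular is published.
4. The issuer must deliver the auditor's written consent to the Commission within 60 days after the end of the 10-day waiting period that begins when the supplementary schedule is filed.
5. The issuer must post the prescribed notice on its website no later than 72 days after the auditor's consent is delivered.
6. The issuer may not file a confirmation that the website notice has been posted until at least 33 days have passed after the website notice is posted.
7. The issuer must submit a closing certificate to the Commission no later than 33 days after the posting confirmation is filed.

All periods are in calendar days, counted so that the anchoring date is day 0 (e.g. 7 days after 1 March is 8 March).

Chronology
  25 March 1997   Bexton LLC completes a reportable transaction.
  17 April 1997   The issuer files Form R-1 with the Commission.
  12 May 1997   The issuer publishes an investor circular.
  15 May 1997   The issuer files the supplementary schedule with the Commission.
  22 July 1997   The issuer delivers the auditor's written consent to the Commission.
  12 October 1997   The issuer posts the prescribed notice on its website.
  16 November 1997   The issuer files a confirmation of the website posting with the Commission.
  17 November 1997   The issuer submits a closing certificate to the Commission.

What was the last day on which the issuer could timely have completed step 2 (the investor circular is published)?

Step 2 runs from 17 April 1997, when Form R-1 is filed. The window is 24–35 days after 17 April 1997; it closes on 22 May 1997.

22 May 1997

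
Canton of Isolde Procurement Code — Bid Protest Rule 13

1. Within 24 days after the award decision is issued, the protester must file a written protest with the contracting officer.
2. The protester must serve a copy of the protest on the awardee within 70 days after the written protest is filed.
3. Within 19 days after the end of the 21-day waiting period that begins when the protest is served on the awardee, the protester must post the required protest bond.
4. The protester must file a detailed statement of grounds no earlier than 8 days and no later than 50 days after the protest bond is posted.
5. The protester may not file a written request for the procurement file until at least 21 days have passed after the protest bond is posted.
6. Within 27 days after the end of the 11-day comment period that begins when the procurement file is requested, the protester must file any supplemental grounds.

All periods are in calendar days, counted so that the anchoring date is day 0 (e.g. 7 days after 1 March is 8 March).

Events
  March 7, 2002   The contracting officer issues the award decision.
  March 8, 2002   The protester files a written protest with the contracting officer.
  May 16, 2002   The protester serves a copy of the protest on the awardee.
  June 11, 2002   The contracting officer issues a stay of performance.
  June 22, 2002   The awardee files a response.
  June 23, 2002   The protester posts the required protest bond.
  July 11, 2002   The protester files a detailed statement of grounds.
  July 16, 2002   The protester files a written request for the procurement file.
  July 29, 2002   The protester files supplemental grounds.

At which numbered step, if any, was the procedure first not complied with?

Step 1: 24 days after March 7, 2002 (when the award decision is issued) is March 31, 2002; done March 8, 2002 — timely.
Step 2: 70 days after March 8, 2002 (when the written protest is filed) is May 17, 2002; done May 16, 2002 — timely.
Step 3: 19 days after June 6, 2002 (end of the 21-day waiting period, which began when the protest is served on the awardee on May 16, 2002) is June 25, 2002; done June 23, 2002 — timely.
Step 4: the window is 8–50 days after June 23, 2002 (when the protest bond is posted), so July 1, 2002 through August 12, 2002; done July 11, 2002 — within the window.
Step 5: the earliest permitted date is 21 days after June 23, 2002 (when the protest bond is posted), i.e. July 14, 2002; done July 16, 2002, after the minimum wait.
Step 6: 27 days after July 27, 2002 (end of the 11-day comment period, which began when the procurement file is requested on July 16, 2002) is August 23, 2002; completed July 29, 2002, before the deadline.

None — every step was satisfied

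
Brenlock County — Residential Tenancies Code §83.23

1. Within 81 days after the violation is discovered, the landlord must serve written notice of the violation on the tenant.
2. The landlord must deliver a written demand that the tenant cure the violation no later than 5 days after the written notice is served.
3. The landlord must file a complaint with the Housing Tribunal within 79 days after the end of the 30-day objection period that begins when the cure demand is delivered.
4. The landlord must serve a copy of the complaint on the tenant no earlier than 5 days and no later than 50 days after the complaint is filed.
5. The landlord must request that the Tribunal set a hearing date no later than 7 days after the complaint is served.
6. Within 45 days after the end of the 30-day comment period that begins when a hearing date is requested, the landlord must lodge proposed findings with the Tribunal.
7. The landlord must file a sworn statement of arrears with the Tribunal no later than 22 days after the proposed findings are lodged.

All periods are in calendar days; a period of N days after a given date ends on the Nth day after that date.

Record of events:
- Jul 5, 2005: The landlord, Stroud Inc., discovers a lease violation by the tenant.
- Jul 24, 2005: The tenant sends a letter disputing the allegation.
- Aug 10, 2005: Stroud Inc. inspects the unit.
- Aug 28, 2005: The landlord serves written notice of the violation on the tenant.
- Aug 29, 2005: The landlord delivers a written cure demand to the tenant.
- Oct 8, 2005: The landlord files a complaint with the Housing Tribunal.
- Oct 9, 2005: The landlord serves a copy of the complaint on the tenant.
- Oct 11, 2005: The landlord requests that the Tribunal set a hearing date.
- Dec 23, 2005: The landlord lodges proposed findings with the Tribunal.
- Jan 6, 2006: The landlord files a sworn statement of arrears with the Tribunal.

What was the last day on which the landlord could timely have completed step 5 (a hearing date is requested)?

Oct 16, 2005

Step 5 runs from Oct 9, 2005, when the complaint is served. 7 days after Oct 9, 2005 is Oct 16, 2005.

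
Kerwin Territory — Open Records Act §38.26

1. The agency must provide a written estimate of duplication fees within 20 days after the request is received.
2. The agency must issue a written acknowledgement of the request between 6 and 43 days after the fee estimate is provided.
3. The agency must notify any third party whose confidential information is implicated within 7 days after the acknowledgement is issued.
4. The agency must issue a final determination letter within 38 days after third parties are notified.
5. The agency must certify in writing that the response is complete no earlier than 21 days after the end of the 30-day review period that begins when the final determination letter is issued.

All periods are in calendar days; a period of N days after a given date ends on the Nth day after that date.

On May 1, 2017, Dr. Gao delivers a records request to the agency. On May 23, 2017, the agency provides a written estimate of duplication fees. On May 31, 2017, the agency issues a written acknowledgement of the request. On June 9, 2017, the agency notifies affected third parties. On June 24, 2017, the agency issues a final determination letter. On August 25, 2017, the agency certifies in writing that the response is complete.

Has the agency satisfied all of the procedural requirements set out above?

No

(1) due by May 1, 2017 + 20 days = May 21, 2017; not done until May 23, 2017, 2 days after the deadline.
The procedure was therefore not followed at step 1.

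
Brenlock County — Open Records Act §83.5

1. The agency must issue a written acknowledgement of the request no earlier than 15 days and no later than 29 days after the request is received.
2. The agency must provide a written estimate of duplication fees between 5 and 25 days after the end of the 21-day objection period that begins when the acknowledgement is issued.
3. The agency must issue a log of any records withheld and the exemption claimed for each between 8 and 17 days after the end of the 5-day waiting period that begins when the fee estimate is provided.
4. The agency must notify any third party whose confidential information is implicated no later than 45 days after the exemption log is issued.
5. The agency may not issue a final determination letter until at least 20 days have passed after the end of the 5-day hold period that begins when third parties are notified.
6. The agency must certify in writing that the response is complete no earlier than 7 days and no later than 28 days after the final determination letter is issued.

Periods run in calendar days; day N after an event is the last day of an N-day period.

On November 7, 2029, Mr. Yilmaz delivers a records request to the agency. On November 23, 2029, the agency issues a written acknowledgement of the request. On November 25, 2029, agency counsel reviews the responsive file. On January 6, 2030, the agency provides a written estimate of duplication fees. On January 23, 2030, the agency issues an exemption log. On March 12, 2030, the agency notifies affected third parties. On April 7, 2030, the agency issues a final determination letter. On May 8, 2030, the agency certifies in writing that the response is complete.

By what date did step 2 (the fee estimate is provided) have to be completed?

January 8, 2030

The acknowledgement is issued on November 23, 2029; the 21-day objection period therefore ends December 14, 2029, and step 2 runs from that date. The window is 5–25 days after December 14, 2029; it closes on January 8, 2030.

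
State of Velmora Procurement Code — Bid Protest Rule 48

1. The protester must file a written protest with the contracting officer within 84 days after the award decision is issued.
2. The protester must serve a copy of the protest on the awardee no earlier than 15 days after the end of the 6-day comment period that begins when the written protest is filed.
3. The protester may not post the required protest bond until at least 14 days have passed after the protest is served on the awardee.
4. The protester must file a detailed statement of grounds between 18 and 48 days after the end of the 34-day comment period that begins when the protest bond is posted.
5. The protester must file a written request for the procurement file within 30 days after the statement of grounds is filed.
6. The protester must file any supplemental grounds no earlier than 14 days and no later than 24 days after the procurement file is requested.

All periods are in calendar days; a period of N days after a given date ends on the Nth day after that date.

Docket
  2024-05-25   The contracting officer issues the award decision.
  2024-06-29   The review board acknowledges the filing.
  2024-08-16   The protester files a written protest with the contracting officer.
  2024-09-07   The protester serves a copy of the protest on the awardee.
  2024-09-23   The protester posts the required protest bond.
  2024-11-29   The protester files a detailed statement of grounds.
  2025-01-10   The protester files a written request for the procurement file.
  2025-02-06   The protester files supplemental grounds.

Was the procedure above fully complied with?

No

Step 1 — counting 84 days from 2024-05-25 (when the award decision is issued) gives a deadline of 2024-08-17; 2024-08-16 is within that limit.
Step 2 — must wait 15 days from 2024-08-22 (end of the 6-day comment period, which began when the written protest is filed on 2024-08-16), so not before 2024-09-06; 2024-09-07 is on or after that date.
Step 3 — must wait 14 days from 2024-09-07 (when the protest is served on the awardee), so not before 2024-09-21; done 2024-09-23 — permitted.
Step 4 — 18 and 48 days from 2024-10-27 (end of the 34-day comment period, which began when the protest bond is posted on 2024-09-23) are 2024-11-14 and 2024-12-14 respectively; done 2024-11-29, which is between those dates.
Step 5 — counting 30 days from 2024-11-29 (when the statement of grounds is filed) gives a deadline of 2024-12-29; 2025-01-10 misses that deadline by 12 days.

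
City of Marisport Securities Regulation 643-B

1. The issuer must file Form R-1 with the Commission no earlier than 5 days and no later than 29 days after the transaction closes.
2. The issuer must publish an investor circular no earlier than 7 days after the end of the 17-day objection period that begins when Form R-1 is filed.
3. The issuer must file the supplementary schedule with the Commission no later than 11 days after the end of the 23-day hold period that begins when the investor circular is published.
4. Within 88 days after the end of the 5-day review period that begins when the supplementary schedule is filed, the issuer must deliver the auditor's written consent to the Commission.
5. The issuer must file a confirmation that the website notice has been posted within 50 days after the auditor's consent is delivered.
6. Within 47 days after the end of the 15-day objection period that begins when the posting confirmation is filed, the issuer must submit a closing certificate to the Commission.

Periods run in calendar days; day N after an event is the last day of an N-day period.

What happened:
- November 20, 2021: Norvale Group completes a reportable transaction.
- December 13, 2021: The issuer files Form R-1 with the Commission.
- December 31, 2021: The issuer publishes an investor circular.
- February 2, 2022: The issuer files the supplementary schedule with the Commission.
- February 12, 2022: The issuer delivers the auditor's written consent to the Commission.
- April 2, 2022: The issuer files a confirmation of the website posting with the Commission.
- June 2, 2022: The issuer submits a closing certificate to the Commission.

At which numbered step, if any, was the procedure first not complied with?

Step 2

Step 1: the window is 5–29 days after November 20, 2021 (when the transaction closes), so November 25, 2021 through December 19, 2021; done December 13, 2021 — within the window.
Step 2: the earliest permitted date is 7 days after December 30, 2021 (end of the 17-day objection period, which began when Form R-1 is filed on December 13, 2021), i.e. January 6, 2022; done December 31, 2021 — 6 days too early.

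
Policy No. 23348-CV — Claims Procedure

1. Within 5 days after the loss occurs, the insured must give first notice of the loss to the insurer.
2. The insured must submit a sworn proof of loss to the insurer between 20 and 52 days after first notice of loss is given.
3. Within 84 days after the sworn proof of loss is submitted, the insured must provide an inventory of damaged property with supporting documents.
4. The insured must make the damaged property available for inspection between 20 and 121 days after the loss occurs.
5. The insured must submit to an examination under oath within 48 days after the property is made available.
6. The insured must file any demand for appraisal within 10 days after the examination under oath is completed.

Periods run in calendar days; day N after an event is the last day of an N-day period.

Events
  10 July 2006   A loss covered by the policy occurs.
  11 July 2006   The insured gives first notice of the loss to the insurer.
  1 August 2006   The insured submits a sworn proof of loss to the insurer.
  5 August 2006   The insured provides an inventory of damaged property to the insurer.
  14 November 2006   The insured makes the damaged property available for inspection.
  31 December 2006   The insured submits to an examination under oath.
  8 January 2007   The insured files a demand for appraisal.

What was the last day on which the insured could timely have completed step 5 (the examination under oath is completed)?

1 January 2007

Step 5 runs from 14 November 2006, when the property is made available. 48 days after 14 November 2006 is 1 January 2007.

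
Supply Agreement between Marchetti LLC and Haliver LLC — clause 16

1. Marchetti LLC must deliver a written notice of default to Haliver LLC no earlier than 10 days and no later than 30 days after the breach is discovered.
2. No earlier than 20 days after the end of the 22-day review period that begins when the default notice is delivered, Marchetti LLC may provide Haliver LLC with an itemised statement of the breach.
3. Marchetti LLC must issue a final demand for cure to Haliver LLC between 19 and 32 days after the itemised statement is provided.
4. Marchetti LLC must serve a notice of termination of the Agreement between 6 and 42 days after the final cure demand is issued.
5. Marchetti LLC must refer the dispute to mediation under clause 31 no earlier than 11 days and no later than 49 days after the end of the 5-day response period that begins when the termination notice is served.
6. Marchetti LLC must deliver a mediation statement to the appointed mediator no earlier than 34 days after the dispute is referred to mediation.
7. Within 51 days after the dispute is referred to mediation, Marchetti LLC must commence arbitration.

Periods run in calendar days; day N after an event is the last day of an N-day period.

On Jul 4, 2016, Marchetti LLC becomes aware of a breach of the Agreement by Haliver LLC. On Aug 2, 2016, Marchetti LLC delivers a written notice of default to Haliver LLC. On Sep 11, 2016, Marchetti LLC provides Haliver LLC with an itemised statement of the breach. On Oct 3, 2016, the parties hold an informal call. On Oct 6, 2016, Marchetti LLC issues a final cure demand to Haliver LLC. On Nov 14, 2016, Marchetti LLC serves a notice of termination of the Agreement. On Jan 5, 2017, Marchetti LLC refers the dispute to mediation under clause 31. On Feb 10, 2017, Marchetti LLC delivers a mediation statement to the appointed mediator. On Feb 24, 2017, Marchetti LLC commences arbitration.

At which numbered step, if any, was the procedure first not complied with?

Step 2

(1) the permitted window runs from Jul 4, 2016 + 10 = Jul 14, 2016 to Jul 4, 2016 + 30 = Aug 3, 2016; done Aug 2, 2016, which is between those dates.
(2) permitted from Aug 24, 2016 + 20 days = Sep 13, 2016 onward; acted on Sep 11, 2016, 2 days prematurely.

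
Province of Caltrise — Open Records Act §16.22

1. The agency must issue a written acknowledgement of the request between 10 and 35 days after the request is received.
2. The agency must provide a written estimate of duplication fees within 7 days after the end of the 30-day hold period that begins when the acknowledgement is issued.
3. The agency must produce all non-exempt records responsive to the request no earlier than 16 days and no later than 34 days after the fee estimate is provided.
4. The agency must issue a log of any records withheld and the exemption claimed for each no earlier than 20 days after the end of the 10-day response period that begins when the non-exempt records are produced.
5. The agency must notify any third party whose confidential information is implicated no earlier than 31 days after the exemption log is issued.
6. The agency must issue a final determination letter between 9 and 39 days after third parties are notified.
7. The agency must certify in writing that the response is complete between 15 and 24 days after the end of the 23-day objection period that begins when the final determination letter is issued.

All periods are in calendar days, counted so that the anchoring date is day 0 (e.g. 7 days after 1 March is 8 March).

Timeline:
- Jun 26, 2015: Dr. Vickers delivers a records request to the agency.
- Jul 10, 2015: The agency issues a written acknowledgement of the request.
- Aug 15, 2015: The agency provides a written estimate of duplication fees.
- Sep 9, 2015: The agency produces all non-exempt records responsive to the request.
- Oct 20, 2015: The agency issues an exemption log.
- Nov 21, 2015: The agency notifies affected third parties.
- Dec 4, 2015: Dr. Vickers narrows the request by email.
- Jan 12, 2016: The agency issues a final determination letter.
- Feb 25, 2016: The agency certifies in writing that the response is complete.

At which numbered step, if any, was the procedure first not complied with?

(1) the permitted window runs from Jun 26, 2015 + 10 = Jul 6, 2015 to Jun 26, 2015 + 35 = Jul 31, 2015; done Jul 10, 2015, which is between those dates.
(2) due by Aug 9, 2015 + 7 days = Aug 16, 2015; Aug 15, 2015 is within that limit.
(3) the permitted window runs from Aug 15, 2015 + 16 = Aug 31, 2015 to Aug 15, 2015 + 34 = Sep 18, 2015; Sep 9, 2015 falls inside that range.
(4) permitted from Sep 19, 2015 + 20 days = Oct 9, 2015 onward; done Oct 20, 2015 — permitted.
(5) permitted from Oct 20, 2015 + 31 days = Nov 20, 2015 onward; done Nov 21, 2015, after the minimum wait.
(6) the permitted window runs from Nov 21, 2015 + 9 = Nov 30, 2015 to Nov 21, 2015 + 39 = Dec 30, 2015; done Jan 12, 2016 — 13 days after the window closed.
The procedure was therefore not followed at step 6.

Step 6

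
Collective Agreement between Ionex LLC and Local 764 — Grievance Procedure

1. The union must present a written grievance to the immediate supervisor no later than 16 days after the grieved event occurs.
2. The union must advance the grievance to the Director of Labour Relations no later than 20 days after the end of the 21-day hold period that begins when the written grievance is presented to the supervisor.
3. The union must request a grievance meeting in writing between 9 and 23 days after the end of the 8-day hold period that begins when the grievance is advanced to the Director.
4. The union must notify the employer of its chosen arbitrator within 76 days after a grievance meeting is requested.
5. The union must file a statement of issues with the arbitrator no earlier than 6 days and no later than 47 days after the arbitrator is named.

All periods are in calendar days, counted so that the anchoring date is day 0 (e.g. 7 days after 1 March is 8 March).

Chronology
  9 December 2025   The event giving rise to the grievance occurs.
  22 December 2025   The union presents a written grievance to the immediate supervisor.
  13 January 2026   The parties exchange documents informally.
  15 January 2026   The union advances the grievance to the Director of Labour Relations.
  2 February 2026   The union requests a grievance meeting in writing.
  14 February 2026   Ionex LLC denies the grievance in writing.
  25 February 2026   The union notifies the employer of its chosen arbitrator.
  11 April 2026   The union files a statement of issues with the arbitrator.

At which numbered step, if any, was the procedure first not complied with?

None — every step was satisfied

(1) due by 9 December 2025 + 16 days = 25 December 2025; completed 22 December 2025, before the deadline.
(2) due by 12 January 2026 + 20 days = 1 February 2026; 15 January 2026 is within that limit.
(3) the permitted window runs from 23 January 2026 + 9 = 1 February 2026 to 23 January 2026 + 23 = 15 February 2026; done 2 February 2026 — within the window.
(4) due by 2 February 2026 + 76 days = 19 April 2026; completed 25 February 2026, before the deadline.
(5) the permitted window runs from 25 February 2026 + 6 = 3 March 2026 to 25 February 2026 + 47 = 13 April 2026; 11 April 2026 falls inside that range.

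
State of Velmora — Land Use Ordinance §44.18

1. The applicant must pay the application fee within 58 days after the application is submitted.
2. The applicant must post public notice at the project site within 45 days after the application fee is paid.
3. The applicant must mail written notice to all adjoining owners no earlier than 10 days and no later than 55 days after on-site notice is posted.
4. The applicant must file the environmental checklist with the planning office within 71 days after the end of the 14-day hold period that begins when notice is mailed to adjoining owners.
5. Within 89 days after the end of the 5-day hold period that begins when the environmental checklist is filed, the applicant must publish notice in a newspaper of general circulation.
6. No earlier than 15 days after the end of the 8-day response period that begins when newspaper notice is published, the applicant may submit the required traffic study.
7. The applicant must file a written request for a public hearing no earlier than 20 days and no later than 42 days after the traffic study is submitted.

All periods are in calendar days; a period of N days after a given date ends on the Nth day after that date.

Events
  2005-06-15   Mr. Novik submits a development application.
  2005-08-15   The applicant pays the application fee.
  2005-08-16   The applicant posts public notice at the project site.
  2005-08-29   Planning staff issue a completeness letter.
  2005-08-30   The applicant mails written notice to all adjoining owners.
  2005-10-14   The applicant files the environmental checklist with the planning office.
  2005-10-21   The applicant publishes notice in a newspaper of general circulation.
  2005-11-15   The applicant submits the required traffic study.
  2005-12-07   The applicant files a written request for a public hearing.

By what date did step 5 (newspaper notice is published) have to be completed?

2006-01-16

The environmental checklist is filed on 2005-10-14; the 5-day hold period therefore ends 2005-10-19, and step 5 runs from that date. 89 days after 2005-10-19 is 2006-01-16.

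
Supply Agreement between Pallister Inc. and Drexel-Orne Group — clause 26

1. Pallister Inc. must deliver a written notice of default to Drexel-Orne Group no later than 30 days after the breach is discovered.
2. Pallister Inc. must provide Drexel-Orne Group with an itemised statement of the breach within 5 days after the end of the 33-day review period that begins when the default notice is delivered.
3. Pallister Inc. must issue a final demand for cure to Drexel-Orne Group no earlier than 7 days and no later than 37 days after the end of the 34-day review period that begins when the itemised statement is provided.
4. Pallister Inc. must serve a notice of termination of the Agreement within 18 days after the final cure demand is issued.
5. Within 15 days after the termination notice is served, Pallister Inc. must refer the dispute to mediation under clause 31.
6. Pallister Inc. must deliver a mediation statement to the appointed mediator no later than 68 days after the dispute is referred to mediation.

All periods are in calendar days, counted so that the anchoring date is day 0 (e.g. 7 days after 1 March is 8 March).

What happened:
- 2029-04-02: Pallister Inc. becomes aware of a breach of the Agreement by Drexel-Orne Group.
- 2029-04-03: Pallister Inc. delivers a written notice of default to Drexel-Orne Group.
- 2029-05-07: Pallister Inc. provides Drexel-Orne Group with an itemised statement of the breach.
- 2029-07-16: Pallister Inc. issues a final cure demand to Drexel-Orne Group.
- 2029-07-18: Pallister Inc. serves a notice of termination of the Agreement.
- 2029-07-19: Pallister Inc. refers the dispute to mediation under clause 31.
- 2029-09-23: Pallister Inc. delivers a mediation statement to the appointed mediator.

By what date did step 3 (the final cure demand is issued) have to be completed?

2029-07-17

The itemised statement is provided on 2029-05-07; the 34-day review period therefore ends 2029-06-10, and step 3 runs from that date. The window is 7–37 days after 2029-06-10; it closes on 2029-07-17.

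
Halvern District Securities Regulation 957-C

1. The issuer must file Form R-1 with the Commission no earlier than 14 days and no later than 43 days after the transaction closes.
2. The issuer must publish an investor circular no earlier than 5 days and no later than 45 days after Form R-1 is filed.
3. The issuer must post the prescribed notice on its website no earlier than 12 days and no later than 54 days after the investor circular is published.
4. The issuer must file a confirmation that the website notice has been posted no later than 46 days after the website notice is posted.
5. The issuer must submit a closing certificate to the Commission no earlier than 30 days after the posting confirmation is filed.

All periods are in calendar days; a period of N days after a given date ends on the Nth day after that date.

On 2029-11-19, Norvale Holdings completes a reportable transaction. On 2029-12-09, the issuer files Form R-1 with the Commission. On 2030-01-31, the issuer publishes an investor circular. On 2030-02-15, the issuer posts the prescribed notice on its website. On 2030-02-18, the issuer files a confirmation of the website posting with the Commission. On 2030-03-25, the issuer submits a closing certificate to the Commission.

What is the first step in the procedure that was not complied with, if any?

Step 1 — 14 and 43 days from 2029-11-19 (when the transaction closes) are 2029-12-03 and 2030-01-01 respectively; done 2029-12-09 — within the window.
Step 2 — 5 and 45 days from 2029-12-09 (when Form R-1 is filed) are 2029-12-14 and 2030-01-23 respectively; done 2030-01-31 — 8 days after the window closed.
Later steps need not be reached.

Step 2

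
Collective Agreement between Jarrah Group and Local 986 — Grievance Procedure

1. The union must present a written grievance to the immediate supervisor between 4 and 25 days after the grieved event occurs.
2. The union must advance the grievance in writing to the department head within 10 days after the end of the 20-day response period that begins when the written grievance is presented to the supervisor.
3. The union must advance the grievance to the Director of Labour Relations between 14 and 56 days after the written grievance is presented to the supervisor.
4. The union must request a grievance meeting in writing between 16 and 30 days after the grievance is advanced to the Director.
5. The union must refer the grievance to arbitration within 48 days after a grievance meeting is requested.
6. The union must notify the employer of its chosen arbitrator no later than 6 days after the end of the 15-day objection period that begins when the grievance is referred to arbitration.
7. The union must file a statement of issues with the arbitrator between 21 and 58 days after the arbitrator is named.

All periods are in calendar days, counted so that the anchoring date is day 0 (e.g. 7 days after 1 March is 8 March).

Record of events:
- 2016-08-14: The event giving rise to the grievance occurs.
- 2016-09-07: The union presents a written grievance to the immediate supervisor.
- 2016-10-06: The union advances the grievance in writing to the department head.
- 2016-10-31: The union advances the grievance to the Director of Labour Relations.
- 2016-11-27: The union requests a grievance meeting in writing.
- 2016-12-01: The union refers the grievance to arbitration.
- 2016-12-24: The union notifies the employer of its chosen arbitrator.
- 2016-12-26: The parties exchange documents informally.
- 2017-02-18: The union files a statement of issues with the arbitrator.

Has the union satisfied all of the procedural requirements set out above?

Step 1: the window is 4–25 days after 2016-08-14 (when the grieved event occurs), so 2016-08-18 through 2016-09-08; 2016-09-07 falls inside that range.
Step 2: 10 days after 2016-09-27 (end of the 20-day response period, which began when the written grievance is presented to the supervisor on 2016-09-07) is 2016-10-07; completed 2016-10-06, before the deadline.
Step 3: the window is 14–56 days after 2016-09-07 (when the written grievance is presented to the supervisor), so 2016-09-21 through 2016-11-02; done 2016-10-31, which is between those dates.
Step 4: the window is 16–30 days after 2016-10-31 (when the grievance is advanced to the Director), so 2016-11-16 through 2016-11-30; 2016-11-27 falls inside that range.
Step 5: 48 days after 2016-11-27 (when a grievance meeting is requested) is 2017-01-14; done 2016-12-01 — timely.
Step 6: 6 days after 2016-12-16 (end of the 15-day objection period, which began when the grievance is referred to arbitration on 2016-12-01) is 2016-12-22; done 2016-12-24 — 2 days late.
The procedure was therefore not followed at step 6.

No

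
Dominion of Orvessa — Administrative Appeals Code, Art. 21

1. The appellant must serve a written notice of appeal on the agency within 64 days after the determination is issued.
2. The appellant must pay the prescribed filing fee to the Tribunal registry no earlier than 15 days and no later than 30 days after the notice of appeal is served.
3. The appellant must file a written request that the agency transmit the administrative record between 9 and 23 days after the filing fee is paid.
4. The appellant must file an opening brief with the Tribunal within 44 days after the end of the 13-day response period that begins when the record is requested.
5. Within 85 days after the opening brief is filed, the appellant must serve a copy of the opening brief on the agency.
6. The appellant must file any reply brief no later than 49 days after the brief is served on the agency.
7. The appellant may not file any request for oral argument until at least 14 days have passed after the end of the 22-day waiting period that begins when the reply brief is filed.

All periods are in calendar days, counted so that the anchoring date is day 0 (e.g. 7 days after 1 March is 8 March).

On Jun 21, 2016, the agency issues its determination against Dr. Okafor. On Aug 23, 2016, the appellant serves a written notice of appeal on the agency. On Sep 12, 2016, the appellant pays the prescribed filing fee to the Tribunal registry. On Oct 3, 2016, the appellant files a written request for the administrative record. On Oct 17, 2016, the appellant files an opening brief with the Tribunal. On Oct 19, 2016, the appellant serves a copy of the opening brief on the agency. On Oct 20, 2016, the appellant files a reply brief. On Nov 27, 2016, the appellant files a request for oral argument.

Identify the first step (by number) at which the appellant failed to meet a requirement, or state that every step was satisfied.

Step 1 — counting 64 days from Jun 21, 2016 (when the determination is issued) gives a deadline of Aug 24, 2016; done Aug 23, 2016 — timely.
Step 2 — 15 and 30 days from Aug 23, 2016 (when the notice of appeal is served) are Sep 7, 2016 and Sep 22, 2016 respectively; done Sep 12, 2016, which is between those dates.
Step 3 — 9 and 23 days from Sep 12, 2016 (when the filing fee is paid) are Sep 21, 2016 and Oct 5, 2016 respectively; done Oct 3, 2016 — within the window.
Step 4 — counting 44 days from Oct 16, 2016 (end of the 13-day response period, which began when the record is requested on Oct 3, 2016) gives a deadline of Nov 29, 2016; completed Oct 17, 2016, before the deadline.
Step 5 — counting 85 days from Oct 17, 2016 (when the opening brief is filed) gives a deadline of Jan 10, 2017; completed Oct 19, 2016, before the deadline.
Step 6 — counting 49 days from Oct 19, 2016 (when the brief is served on the agency) gives a deadline of Dec 7, 2016; Oct 20, 2016 is within that limit.
Step 7 — must wait 14 days from Nov 11, 2016 (end of the 22-day waiting period, which began when the reply brief is filed on Oct 20, 2016), so not before Nov 25, 2016; done Nov 27, 2016, after the minimum wait.

None — every step was satisfied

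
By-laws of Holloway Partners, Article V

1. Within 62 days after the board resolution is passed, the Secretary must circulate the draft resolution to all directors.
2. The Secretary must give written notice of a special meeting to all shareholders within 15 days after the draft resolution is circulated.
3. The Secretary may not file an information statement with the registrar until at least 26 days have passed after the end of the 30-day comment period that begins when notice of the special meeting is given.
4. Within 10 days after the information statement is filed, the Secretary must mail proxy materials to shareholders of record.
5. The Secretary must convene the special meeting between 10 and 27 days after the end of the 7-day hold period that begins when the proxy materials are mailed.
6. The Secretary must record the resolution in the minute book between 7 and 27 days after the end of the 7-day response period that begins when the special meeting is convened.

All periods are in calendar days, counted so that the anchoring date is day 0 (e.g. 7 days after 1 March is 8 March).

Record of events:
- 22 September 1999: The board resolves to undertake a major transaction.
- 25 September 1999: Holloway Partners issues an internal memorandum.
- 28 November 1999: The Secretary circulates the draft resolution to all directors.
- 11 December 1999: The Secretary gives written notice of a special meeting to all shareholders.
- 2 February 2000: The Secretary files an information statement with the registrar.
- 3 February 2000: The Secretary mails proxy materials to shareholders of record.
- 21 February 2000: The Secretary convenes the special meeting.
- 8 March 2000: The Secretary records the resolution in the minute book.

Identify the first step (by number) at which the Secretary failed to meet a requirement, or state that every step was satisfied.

Step 1

Step 1: 62 days after 22 September 1999 (when the board resolution is passed) is 23 November 1999; 28 November 1999 misses that deadline by 5 days.
Later steps need not be reached.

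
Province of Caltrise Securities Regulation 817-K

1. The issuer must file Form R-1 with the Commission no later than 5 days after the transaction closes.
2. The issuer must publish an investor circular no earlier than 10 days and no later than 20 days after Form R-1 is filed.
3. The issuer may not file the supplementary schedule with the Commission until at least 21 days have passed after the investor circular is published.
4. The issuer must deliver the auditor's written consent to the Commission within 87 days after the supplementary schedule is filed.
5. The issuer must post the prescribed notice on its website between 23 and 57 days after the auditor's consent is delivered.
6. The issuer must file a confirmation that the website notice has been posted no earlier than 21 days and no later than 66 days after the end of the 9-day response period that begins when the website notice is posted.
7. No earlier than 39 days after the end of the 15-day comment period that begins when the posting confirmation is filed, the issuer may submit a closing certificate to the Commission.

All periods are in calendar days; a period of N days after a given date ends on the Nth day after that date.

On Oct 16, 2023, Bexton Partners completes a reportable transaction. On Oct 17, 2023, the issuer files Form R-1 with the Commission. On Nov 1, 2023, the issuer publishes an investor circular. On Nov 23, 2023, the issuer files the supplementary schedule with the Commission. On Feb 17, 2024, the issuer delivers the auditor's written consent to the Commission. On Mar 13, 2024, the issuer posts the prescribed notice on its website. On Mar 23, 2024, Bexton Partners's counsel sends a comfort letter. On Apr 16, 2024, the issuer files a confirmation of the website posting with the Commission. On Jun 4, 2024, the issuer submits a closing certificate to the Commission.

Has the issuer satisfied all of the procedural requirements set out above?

No

Step 1 — counting 5 days from Oct 16, 2023 (when the transaction closes) gives a deadline of Oct 21, 2023; done Oct 17, 2023 — timely.
Step 2 — 10 and 20 days from Oct 17, 2023 (when Form R-1 is filed) are Oct 27, 2023 and Nov 6, 2023 respectively; done Nov 1, 2023 — within the window.
Step 3 — must wait 21 days from Nov 1, 2023 (when the investor circular is published), so not before Nov 22, 2023; done Nov 23, 2023, after the minimum wait.
Step 4 — counting 87 days from Nov 23, 2023 (when the supplementary schedule is filed) gives a deadline of Feb 18, 2024; done Feb 17, 2024 — timely.
Step 5 — 23 and 57 days from Feb 17, 2024 (when the auditor's consent is delivered) are Mar 11, 2024 and Apr 14, 2024 respectively; Mar 13, 2024 falls inside that range.
Step 6 — 21 and 66 days from Mar 22, 2024 (end of the 9-day response period, which began when the website notice is posted on Mar 13, 2024) are Apr 12, 2024 and May 27, 2024 respectively; done Apr 16, 2024, which is between those dates.
Step 7 — must wait 39 days from May 1, 2024 (end of the 15-day comment period, which began when the posting confirmation is filed on Apr 16, 2024), so not before Jun 9, 2024; Jun 4, 2024 is 5 days before the earliest permitted date.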